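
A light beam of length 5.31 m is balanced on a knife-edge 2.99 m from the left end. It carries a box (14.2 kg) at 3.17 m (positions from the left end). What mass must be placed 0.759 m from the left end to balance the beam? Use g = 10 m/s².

About the knife-edge (at 2.99 m from the left end):
Box: 14.2 × 10 = 142 N down at 3.17 m → arm 0.18 m, τ = 142 × 0.18 = 25.56 N·m clockwise.
Net moment of known loads = 25.56 N·m clockwise.
An unknown mass m at 0.759 m has arm 2.231 m; its moment is m·g·2.231 counterclockwise.
For rotational equilibrium, m × 10 × 2.231 = 25.56, so m = 25.56 / (10 × 2.231) = 1.15 kg.

m ≈ 1.15 kg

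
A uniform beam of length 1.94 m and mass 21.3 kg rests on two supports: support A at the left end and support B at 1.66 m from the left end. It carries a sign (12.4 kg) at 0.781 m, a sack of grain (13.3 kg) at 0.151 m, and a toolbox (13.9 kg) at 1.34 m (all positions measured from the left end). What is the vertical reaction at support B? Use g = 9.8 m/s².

R_B ≈ 301 N

Sum moments about support A (its reaction then has zero moment arm).
Beam weight: 21.3 × 9.8 = 208.7 N down at 0.97 m → arm 0.97 m, τ = 208.7 × 0.97 = 202.4 N·m clockwise.
Sign: 12.4 × 9.8 = 121.5 N down at 0.781 m → arm 0.781 m, τ = 121.5 × 0.781 = 94.89 N·m clockwise.
Sack of grain: 13.3 × 9.8 = 130.3 N down at 0.151 m → arm 0.151 m, τ = 130.3 × 0.151 = 19.68 N·m clockwise.
Toolbox: 13.9 × 9.8 = 136.2 N down at 1.34 m → arm 1.34 m, τ = 136.2 × 1.34 = 182.5 N·m clockwise.
Net load moment about support A = 499.5 N·m clockwise.
Reaction R at support B is upward at 1.66 m, arm 1.66 m → moment R × 1.66 counterclockwise.
Στ = 0 ⇒ R × 1.66 = 499.5 ⇒ R = 301 N.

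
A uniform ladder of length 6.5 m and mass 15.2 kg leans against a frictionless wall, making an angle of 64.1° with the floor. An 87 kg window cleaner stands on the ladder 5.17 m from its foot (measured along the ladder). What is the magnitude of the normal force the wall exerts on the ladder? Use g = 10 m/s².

N_wall ≈ 373 N

Taking torques about the foot of the ladder:
Ladder weight 15.2×10 = 152 N acts at 3.25 m along the ladder; its horizontal arm is 3.25·cos64.1° = 1.42 m → τ = 215.8 N·m clockwise.
Window cleaner: 87×10 = 870 N at 5.17 m → arm 2.258 m → τ = 1964 N·m clockwise.
Wall normal N acts horizontally at the top; its moment arm is the height L sinθ = 6.5·sin64.1° = 5.847 m, counterclockwise.
Στ = 0 ⇒ N × 5.847 = 2180 ⇒ N = 373 N.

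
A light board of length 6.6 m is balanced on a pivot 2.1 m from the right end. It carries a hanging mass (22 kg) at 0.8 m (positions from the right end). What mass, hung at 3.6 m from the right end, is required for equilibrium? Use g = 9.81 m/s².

Choose the pivot (at 2.1 m from the right end) as the axis so the support reaction has zero arm there.
Hanging mass: 22 × 9.81 = 215.8 N down at 0.8 m → arm 1.3 m, τ = 215.8 × 1.3 = 280.5 N·m clockwise.
Net moment of known loads = 280.5 N·m clockwise.
An unknown mass m at 3.6 m has arm 1.5 m; its moment is m·g·1.5 counterclockwise.
For rotational equilibrium, m × 9.81 × 1.5 = 280.5, so m = 280.5 / (9.81 × 1.5) = 19.1 kg.

m ≈ 19.1 kg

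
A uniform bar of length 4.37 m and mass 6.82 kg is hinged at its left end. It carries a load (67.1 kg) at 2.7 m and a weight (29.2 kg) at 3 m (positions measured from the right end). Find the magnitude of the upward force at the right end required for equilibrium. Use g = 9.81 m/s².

F ≈ 375 N

About the left end:
Beam weight: 6.82 × 9.81 = 66.9 N down at 2.185 m → arm 2.185 m, τ = 66.9 × 2.185 = 146.2 N·m clockwise.
Load: 67.1 × 9.81 = 658.3 N down at 2.7 m → arm 1.67 m, τ = 658.3 × 1.67 = 1099 N·m clockwise.
Weight: 29.2 × 9.81 = 286.5 N down at 3 m → arm 1.37 m, τ = 286.5 × 1.37 = 392.5 N·m clockwise.
Net moment of the loads = 1638 N·m clockwise.
The upward force F acts at the right end, arm 4.37 m, giving F × 4.37 counterclockwise.
Balancing moments: F × 4.37 = 1638, giving F = 1638 / 4.37 = 375 N.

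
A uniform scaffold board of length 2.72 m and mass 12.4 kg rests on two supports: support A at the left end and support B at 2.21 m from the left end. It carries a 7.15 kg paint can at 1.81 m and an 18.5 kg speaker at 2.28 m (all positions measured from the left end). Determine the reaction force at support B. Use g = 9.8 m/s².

Taking torques about support A:
Beam weight: 12.4 × 9.8 = 121.5 N down at 1.36 m → arm 1.36 m, τ = 121.5 × 1.36 = 165.2 N·m clockwise.
Paint can: 7.15 × 9.8 = 70.07 N down at 1.81 m → arm 1.81 m, τ = 70.07 × 1.81 = 126.8 N·m clockwise.
Speaker: 18.5 × 9.8 = 181.3 N down at 2.28 m → arm 2.28 m, τ = 181.3 × 2.28 = 413.4 N·m clockwise.
Net load moment about support A = 705.4 N·m clockwise.
Reaction R at support B is upward at 2.21 m, arm 2.21 m → moment R × 2.21 counterclockwise.
For rotational equilibrium, R × 2.21 = 705.4, so R = 319 N.

R_B ≈ 319 N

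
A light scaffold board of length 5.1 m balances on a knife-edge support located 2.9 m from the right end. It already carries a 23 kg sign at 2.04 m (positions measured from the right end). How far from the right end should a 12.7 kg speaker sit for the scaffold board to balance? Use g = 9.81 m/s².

Choose the knife-edge support (at 2.9 m from the right end) as the axis so the support reaction has zero arm there.
Sign: 23 × 9.81 = 225.6 N down at 2.04 m → arm 0.86 m, τ = 225.6 × 0.86 = 194 N·m clockwise.
Net moment of existing loads = 194 N·m clockwise.
The speaker weighs 12.7 × 9.81 = 124.6 N and must supply an equal counterclockwise moment, so its lever arm about the knife-edge support is 194 / 124.6 = 1.56 m.
That puts it at 2.9 + 1.56 = 4.46 m from the right end.

x ≈ 4.46 m from the right end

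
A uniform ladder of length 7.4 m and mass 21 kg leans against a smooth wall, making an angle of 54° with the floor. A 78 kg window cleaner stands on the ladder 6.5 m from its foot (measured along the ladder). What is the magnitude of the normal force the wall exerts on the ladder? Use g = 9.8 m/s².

Taking torques about the foot of the ladder:
Ladder weight 21×9.8 = 205.8 N acts at 3.7 m along the ladder; its horizontal arm is 3.7·cos54° = 2.175 m → τ = 447.6 N·m clockwise.
Window cleaner: 78×9.8 = 764.4 N at 6.5 m → arm 3.821 m → τ = 2921 N·m clockwise.
Wall normal N acts horizontally at the top; its moment arm is the height L sinθ = 7.4·sin54° = 5.987 m, counterclockwise.
Στ = 0 ⇒ N × 5.987 = 3369 ⇒ N = 563 N.

N_wall ≈ 563 N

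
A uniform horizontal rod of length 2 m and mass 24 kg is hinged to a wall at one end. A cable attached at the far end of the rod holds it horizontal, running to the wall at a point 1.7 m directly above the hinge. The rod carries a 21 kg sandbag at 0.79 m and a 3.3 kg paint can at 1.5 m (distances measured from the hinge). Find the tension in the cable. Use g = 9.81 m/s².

T ≈ 345 N

Taking torques about the hinge:
Beam weight: 24 × 9.81 = 235.4 N down at 1 m → arm 1 m, τ = 235.4 × 1 = 235.4 N·m clockwise.
Sandbag: 21 × 9.81 = 206 N down at 0.79 m → arm 0.79 m, τ = 206 × 0.79 = 162.7 N·m clockwise.
Paint can: 3.3 × 9.81 = 32.37 N down at 1.5 m → arm 1.5 m, τ = 32.37 × 1.5 = 48.55 N·m clockwise.
Total clockwise load moment = 446.7 N·m.
The cable tension T acts at 2 m; only its component perpendicular to the rod, T sinθ, produces torque. sinθ = h/√(h²+d²) = 1.7/√(1.7²+2²) = 0.6476.
Στ = 0 ⇒ T × 2 × 0.6476 = 446.7 ⇒ T = 446.7 / 1.295 = 345 N.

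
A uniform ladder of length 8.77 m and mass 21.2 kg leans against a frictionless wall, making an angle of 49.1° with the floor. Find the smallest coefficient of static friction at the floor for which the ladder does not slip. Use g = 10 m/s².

μ_min ≈ 0.433

Choose the foot of the ladder as the axis so the floor normal and friction both act there and drop out.
Ladder weight 21.2×10 = 212 N acts at 4.385 m along the ladder; its horizontal arm is 4.385·cos49.1° = 2.871 m → τ = 608.7 N·m clockwise.
Wall normal N acts horizontally at the top; its moment arm is the height L sinθ = 8.77·sin49.1° = 6.629 m, counterclockwise.
Setting net torque to zero: N × 6.629 = 608.7 → N = 91.82 N.
ΣFx = 0 ⇒ f = N_wall = 91.82 N. ΣFy = 0 ⇒ N_floor = 212 N.
μ_min = f / N_floor = 91.82 / 212 = 0.433.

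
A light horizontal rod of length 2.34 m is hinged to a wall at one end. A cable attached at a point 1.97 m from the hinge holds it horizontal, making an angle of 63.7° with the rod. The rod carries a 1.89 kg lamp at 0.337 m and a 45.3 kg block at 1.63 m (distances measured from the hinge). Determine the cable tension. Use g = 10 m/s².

Taking torques about the hinge:
Lamp: 1.89 × 10 = 18.9 N down at 0.337 m → arm 0.337 m, τ = 18.9 × 0.337 = 6.369 N·m clockwise.
Block: 45.3 × 10 = 453 N down at 1.63 m → arm 1.63 m, τ = 453 × 1.63 = 738.4 N·m clockwise.
Total clockwise load moment = 744.8 N·m.
The cable tension T acts at 1.97 m; only its component perpendicular to the rod, T sinθ, produces torque. sin 63.7° = 0.8965.
Balancing moments: T × 1.97 × 0.8965 = 744.8, giving T = 744.8 / 1.766 = 422 N.

T ≈ 422 N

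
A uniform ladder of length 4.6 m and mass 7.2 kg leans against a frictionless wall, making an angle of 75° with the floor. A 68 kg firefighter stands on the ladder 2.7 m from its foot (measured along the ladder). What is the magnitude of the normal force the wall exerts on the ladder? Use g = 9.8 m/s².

N_wall ≈ 114 N

Choose the foot of the ladder as the axis so the floor normal and friction both act there and drop out.
Ladder weight 7.2×9.8 = 70.56 N acts at 2.3 m along the ladder; its horizontal arm is 2.3·cos75° = 0.5953 m → τ = 42 N·m clockwise.
Firefighter: 68×9.8 = 666.4 N at 2.7 m → arm 0.6988 m → τ = 465.7 N·m clockwise.
Wall normal N acts horizontally at the top; its moment arm is the height L sinθ = 4.6·sin75° = 4.443 m, counterclockwise.
Στ = 0 ⇒ N × 4.443 = 507.7 ⇒ N = 114 N.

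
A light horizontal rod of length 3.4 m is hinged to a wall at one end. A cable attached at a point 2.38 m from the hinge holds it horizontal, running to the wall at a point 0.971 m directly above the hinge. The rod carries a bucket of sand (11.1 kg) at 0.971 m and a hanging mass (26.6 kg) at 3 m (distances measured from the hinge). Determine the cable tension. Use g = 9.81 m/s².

T ≈ 988 N

Choose the hinge as the axis so the unknown hinge reaction has zero arm there.
Bucket of sand: 11.1 × 9.81 = 108.9 N down at 0.971 m → arm 0.971 m, τ = 108.9 × 0.971 = 105.7 N·m clockwise.
Hanging mass: 26.6 × 9.81 = 260.9 N down at 3 m → arm 3 m, τ = 260.9 × 3 = 782.7 N·m clockwise.
Total clockwise load moment = 888.4 N·m.
The cable tension T acts at 2.38 m; only its component perpendicular to the rod, T sinθ, produces torque. sinθ = h/√(h²+d²) = 0.971/√(0.971²+2.38²) = 0.3778.
Στ = 0 ⇒ T × 2.38 × 0.3778 = 888.4 ⇒ T = 888.4 / 0.8992 = 988 N.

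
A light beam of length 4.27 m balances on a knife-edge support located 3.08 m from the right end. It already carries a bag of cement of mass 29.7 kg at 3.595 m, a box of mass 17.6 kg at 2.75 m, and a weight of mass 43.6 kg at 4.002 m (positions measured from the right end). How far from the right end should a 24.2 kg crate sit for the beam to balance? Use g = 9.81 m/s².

x ≈ 1.03 m from the right end

Taking torques about the knife-edge support (at 3.08 m from the right end):
Bag of cement: 29.7 × 9.81 = 291.4 N down at 3.595 m → arm 0.515 m, τ = 291.4 × 0.515 = 150.1 N·m counterclockwise.
Box: 17.6 × 9.81 = 172.7 N down at 2.75 m → arm 0.33 m, τ = 172.7 × 0.33 = 56.99 N·m clockwise.
Weight: 43.6 × 9.81 = 427.7 N down at 4.002 m → arm 0.922 m, τ = 427.7 × 0.922 = 394.3 N·m counterclockwise.
Net moment of existing loads = 487.4 N·m counterclockwise.
The crate weighs 24.2 × 9.81 = 237.4 N and must supply an equal clockwise moment, so its lever arm about the knife-edge support is 487.4 / 237.4 = 2.05 m.
That puts it at 3.08 − 2.05 = 1.03 m from the right end.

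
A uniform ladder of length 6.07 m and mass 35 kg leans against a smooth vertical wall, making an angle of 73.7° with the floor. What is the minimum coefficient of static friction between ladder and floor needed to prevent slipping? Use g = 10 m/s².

Taking torques about the foot of the ladder:
Ladder weight 35×10 = 350 N acts at 3.035 m along the ladder; its horizontal arm is 3.035·cos73.7° = 0.8518 m → τ = 298.1 N·m clockwise.
Wall normal N acts horizontally at the top; its moment arm is the height L sinθ = 6.07·sin73.7° = 5.826 m, counterclockwise.
For rotational equilibrium, N × 5.826 = 298.1, so N = 51.17 N.
ΣFx = 0 ⇒ f = N_wall = 51.17 N. ΣFy = 0 ⇒ N_floor = 350 N.
μ_min = f / N_floor = 51.17 / 350 = 0.146.

μ_min ≈ 0.146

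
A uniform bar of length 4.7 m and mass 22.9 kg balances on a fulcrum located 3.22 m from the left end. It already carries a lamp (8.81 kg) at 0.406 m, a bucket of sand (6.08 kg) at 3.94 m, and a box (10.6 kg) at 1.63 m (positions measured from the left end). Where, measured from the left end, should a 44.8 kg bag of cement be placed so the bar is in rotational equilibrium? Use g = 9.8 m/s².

x ≈ 4.5 m from the left end

Sum moments about the fulcrum (at 3.22 m from the left end) (the support reaction has zero arm there).
Beam weight: 22.9 × 9.8 = 224.4 N down at 2.35 m → arm 0.87 m, τ = 224.4 × 0.87 = 195.2 N·m counterclockwise.
Lamp: 8.81 × 9.8 = 86.34 N down at 0.406 m → arm 2.814 m, τ = 86.34 × 2.814 = 243 N·m counterclockwise.
Bucket of sand: 6.08 × 9.8 = 59.58 N down at 3.94 m → arm 0.72 m, τ = 59.58 × 0.72 = 42.9 N·m clockwise.
Box: 10.6 × 9.8 = 103.9 N down at 1.63 m → arm 1.59 m, τ = 103.9 × 1.59 = 165.2 N·m counterclockwise.
Net moment of existing loads = 560.5 N·m counterclockwise.
The bag of cement weighs 44.8 × 9.8 = 439 N and must supply an equal clockwise moment, so its lever arm about the fulcrum is 560.5 / 439 = 1.28 m.
That puts it at 3.22 + 1.28 = 4.5 m from the left end.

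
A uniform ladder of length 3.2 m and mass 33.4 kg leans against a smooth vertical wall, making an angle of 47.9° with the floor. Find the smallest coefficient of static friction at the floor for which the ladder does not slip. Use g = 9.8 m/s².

μ_min ≈ 0.452

Taking torques about the foot of the ladder:
Ladder weight 33.4×9.8 = 327.3 N acts at 1.6 m along the ladder; its horizontal arm is 1.6·cos47.9° = 1.073 m → τ = 351.2 N·m clockwise.
Wall normal N acts horizontally at the top; its moment arm is the height L sinθ = 3.2·sin47.9° = 2.374 m, counterclockwise.
Στ = 0 ⇒ N × 2.374 = 351.2 ⇒ N = 147.9 N.
ΣFx = 0 ⇒ f = N_wall = 147.9 N. ΣFy = 0 ⇒ N_floor = 327.3 N.
μ_min = f / N_floor = 147.9 / 327.3 = 0.452.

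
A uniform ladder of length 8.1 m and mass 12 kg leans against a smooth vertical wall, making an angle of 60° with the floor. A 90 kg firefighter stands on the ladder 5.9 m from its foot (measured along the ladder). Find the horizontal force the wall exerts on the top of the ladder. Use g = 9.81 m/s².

Choose the foot of the ladder as the axis so the floor normal and friction both act there and drop out.
Ladder weight 12×9.81 = 117.7 N acts at 4.05 m along the ladder; its horizontal arm is 4.05·cos60° = 2.025 m → τ = 238.3 N·m clockwise.
Firefighter: 90×9.81 = 882.9 N at 5.9 m → arm 2.95 m → τ = 2605 N·m clockwise.
Wall normal N acts horizontally at the top; its moment arm is the height L sinθ = 8.1·sin60° = 7.015 m, counterclockwise.
Στ = 0 ⇒ N × 7.015 = 2843 ⇒ N = 405 N.

N_wall ≈ 405 N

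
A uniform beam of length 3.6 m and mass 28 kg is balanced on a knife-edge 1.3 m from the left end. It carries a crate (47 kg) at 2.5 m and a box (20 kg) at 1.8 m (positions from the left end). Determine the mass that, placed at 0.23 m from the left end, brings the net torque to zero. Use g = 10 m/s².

Taking torques about the knife-edge (at 1.3 m from the left end):
Beam weight: 28 × 10 = 280 N down at 1.8 m → arm 0.5 m, τ = 280 × 0.5 = 140 N·m clockwise.
Crate: 47 × 10 = 470 N down at 2.5 m → arm 1.2 m, τ = 470 × 1.2 = 564 N·m clockwise.
Box: 20 × 10 = 200 N down at 1.8 m → arm 0.5 m, τ = 200 × 0.5 = 100 N·m clockwise.
Net moment of known loads = 804 N·m clockwise.
An unknown mass m at 0.23 m has arm 1.07 m; its moment is m·g·1.07 counterclockwise.
Στ = 0 ⇒ m × 10 × 1.07 = 804 ⇒ m = 804 / (10 × 1.07) = 75.1 kg.

m ≈ 75.1 kg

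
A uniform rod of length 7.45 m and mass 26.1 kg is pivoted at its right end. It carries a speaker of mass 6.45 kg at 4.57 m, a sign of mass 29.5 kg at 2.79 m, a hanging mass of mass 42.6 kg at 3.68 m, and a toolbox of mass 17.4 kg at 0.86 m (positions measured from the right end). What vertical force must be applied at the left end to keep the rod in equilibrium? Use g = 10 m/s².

About the right end:
Beam weight: 26.1 × 10 = 261 N down at 3.725 m → arm 3.725 m, τ = 261 × 3.725 = 972.2 N·m counterclockwise.
Speaker: 6.45 × 10 = 64.5 N down at 4.57 m → arm 4.57 m, τ = 64.5 × 4.57 = 294.8 N·m counterclockwise.
Sign: 29.5 × 10 = 295 N down at 2.79 m → arm 2.79 m, τ = 295 × 2.79 = 823 N·m counterclockwise.
Hanging mass: 42.6 × 10 = 426 N down at 3.68 m → arm 3.68 m, τ = 426 × 3.68 = 1568 N·m counterclockwise.
Toolbox: 17.4 × 10 = 174 N down at 0.86 m → arm 0.86 m, τ = 174 × 0.86 = 149.6 N·m counterclockwise.
Net moment of the loads = 3808 N·m counterclockwise.
The upward force F acts at the left end, arm 7.45 m, giving F × 7.45 clockwise.
Στ = 0 ⇒ F × 7.45 = 3808 ⇒ F = 3808 / 7.45 = 511 N.

F ≈ 511 N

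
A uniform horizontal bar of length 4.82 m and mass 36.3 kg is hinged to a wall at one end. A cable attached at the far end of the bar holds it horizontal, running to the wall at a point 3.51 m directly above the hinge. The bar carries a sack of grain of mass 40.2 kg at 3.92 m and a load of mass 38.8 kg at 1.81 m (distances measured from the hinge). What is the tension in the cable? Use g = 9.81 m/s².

T ≈ 1090 N

Choose the hinge as the axis so the unknown hinge reaction has zero arm there.
Beam weight: 36.3 × 9.81 = 356.1 N down at 2.41 m → arm 2.41 m, τ = 356.1 × 2.41 = 858.2 N·m clockwise.
Sack of grain: 40.2 × 9.81 = 394.4 N down at 3.92 m → arm 3.92 m, τ = 394.4 × 3.92 = 1546 N·m clockwise.
Load: 38.8 × 9.81 = 380.6 N down at 1.81 m → arm 1.81 m, τ = 380.6 × 1.81 = 688.9 N·m clockwise.
Total clockwise load moment = 3093 N·m.
The cable tension T acts at 4.82 m; only its component perpendicular to the bar, T sinθ, produces torque. sinθ = h/√(h²+d²) = 3.51/√(3.51²+4.82²) = 0.5887.
Balancing moments: T × 4.82 × 0.5887 = 3093, giving T = 3093 / 2.838 = 1090 N.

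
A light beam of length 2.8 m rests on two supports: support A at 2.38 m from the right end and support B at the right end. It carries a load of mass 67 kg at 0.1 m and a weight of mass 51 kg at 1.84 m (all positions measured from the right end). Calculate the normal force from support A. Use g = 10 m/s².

R_A ≈ 422 N

Choose support B as the axis so its reaction then has zero moment arm.
Load: 67 × 10 = 670 N down at 0.1 m → arm 0.1 m, τ = 670 × 0.1 = 67 N·m counterclockwise.
Weight: 51 × 10 = 510 N down at 1.84 m → arm 1.84 m, τ = 510 × 1.84 = 938.4 N·m counterclockwise.
Net load moment about support B = 1005 N·m counterclockwise.
Reaction R at support A is upward at 2.38 m, arm 2.38 m → moment R × 2.38 clockwise.
Στ = 0 ⇒ R × 2.38 = 1005 ⇒ R = 422 N.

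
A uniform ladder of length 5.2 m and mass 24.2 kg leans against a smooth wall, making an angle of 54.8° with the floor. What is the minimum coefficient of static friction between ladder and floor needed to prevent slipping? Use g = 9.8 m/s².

Take moments about the foot of the ladder.
Ladder weight 24.2×9.8 = 237.2 N acts at 2.6 m along the ladder; its horizontal arm is 2.6·cos54.8° = 1.499 m → τ = 355.6 N·m clockwise.
Wall normal N acts horizontally at the top; its moment arm is the height L sinθ = 5.2·sin54.8° = 4.249 m, counterclockwise.
Balancing moments: N × 4.249 = 355.6, giving N = 83.69 N.
ΣFx = 0 ⇒ f = N_wall = 83.69 N. ΣFy = 0 ⇒ N_floor = 237.2 N.
μ_min = f / N_floor = 83.69 / 237.2 = 0.353.

μ_min ≈ 0.353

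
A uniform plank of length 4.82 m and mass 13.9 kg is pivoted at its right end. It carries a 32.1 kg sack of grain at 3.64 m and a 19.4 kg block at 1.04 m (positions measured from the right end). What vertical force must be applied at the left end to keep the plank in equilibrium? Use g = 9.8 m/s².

F ≈ 347 N

Choose the right end as the axis so the unknown pivot reaction has zero arm there.
Beam weight: 13.9 × 9.8 = 136.2 N down at 2.41 m → arm 2.41 m, τ = 136.2 × 2.41 = 328.2 N·m counterclockwise.
Sack of grain: 32.1 × 9.8 = 314.6 N down at 3.64 m → arm 3.64 m, τ = 314.6 × 3.64 = 1145 N·m counterclockwise.
Block: 19.4 × 9.8 = 190.1 N down at 1.04 m → arm 1.04 m, τ = 190.1 × 1.04 = 197.7 N·m counterclockwise.
Net moment of the loads = 1671 N·m counterclockwise.
The upward force F acts at the left end, arm 4.82 m, giving F × 4.82 clockwise.
Setting net torque to zero: F × 4.82 = 1671 → F = 1671 / 4.82 = 347 N.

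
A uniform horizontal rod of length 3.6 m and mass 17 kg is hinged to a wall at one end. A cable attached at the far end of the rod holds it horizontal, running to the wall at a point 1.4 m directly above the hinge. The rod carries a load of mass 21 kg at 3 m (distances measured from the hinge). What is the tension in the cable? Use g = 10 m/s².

Choose the hinge as the axis so the unknown hinge reaction has zero arm there.
Beam weight: 17 × 10 = 170 N down at 1.8 m → arm 1.8 m, τ = 170 × 1.8 = 306 N·m clockwise.
Load: 21 × 10 = 210 N down at 3 m → arm 3 m, τ = 210 × 3 = 630 N·m clockwise.
Total clockwise load moment = 936 N·m.
The cable tension T acts at 3.6 m; only its component perpendicular to the rod, T sinθ, produces torque. sinθ = h/√(h²+d²) = 1.4/√(1.4²+3.6²) = 0.3624.
Balancing moments: T × 3.6 × 0.3624 = 936, giving T = 936 / 1.305 = 717 N.

T ≈ 717 N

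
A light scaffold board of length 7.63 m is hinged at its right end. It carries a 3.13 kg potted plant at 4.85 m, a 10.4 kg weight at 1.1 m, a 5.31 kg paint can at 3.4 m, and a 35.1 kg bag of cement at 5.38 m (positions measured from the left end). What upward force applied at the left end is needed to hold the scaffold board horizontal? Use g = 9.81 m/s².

F ≈ 229 N

About the right end:
Potted plant: 3.13 × 9.81 = 30.71 N down at 4.85 m → arm 2.78 m, τ = 30.71 × 2.78 = 85.37 N·m counterclockwise.
Weight: 10.4 × 9.81 = 102 N down at 1.1 m → arm 6.53 m, τ = 102 × 6.53 = 666.1 N·m counterclockwise.
Paint can: 5.31 × 9.81 = 52.09 N down at 3.4 m → arm 4.23 m, τ = 52.09 × 4.23 = 220.3 N·m counterclockwise.
Bag of cement: 35.1 × 9.81 = 344.3 N down at 5.38 m → arm 2.25 m, τ = 344.3 × 2.25 = 774.7 N·m counterclockwise.
Net moment of the loads = 1746 N·m counterclockwise.
The upward force F acts at the left end, arm 7.63 m, giving F × 7.63 clockwise.
Balancing moments: F × 7.63 = 1746, giving F = 1746 / 7.63 = 229 N.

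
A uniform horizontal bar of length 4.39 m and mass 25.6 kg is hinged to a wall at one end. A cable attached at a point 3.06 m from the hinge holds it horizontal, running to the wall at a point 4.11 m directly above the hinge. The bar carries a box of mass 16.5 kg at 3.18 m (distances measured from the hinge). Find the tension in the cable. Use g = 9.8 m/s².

T ≈ 434 N

About the hinge:
Beam weight: 25.6 × 9.8 = 250.9 N down at 2.195 m → arm 2.195 m, τ = 250.9 × 2.195 = 550.7 N·m clockwise.
Box: 16.5 × 9.8 = 161.7 N down at 3.18 m → arm 3.18 m, τ = 161.7 × 3.18 = 514.2 N·m clockwise.
Total clockwise load moment = 1065 N·m.
The cable tension T acts at 3.06 m; only its component perpendicular to the bar, T sinθ, produces torque. sinθ = h/√(h²+d²) = 4.11/√(4.11²+3.06²) = 0.8021.
Setting net torque to zero: T × 3.06 × 0.8021 = 1065 → T = 1065 / 2.454 = 434 N.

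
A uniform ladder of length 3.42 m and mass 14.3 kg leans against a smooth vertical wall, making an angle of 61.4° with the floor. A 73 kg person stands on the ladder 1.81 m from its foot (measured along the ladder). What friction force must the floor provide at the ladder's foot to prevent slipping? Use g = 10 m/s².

About the foot of the ladder:
Ladder weight 14.3×10 = 143 N acts at 1.71 m along the ladder; its horizontal arm is 1.71·cos61.4° = 0.8186 m → τ = 117.1 N·m clockwise.
Person: 73×10 = 730 N at 1.81 m → arm 0.8664 m → τ = 632.5 N·m clockwise.
Wall normal N acts horizontally at the top; its moment arm is the height L sinθ = 3.42·sin61.4° = 3.003 m, counterclockwise.
For rotational equilibrium, N × 3.003 = 749.6, so N = 250 N.
ΣFx = 0: friction at the foot balances the wall's push, so f = N_wall = 250 N.

f ≈ 250 N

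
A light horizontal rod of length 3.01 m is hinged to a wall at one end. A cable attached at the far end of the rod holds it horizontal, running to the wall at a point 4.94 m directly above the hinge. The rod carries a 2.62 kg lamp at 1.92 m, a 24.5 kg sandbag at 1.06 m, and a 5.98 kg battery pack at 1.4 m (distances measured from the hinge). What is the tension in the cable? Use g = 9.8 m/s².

Choose the hinge as the axis so the unknown hinge reaction has zero arm there.
Lamp: 2.62 × 9.8 = 25.68 N down at 1.92 m → arm 1.92 m, τ = 25.68 × 1.92 = 49.31 N·m clockwise.
Sandbag: 24.5 × 9.8 = 240.1 N down at 1.06 m → arm 1.06 m, τ = 240.1 × 1.06 = 254.5 N·m clockwise.
Battery pack: 5.98 × 9.8 = 58.6 N down at 1.4 m → arm 1.4 m, τ = 58.6 × 1.4 = 82.04 N·m clockwise.
Total clockwise load moment = 385.9 N·m.
The cable tension T acts at 3.01 m; only its component perpendicular to the rod, T sinθ, produces torque. sinθ = h/√(h²+d²) = 4.94/√(4.94²+3.01²) = 0.854.
Setting net torque to zero: T × 3.01 × 0.854 = 385.9 → T = 385.9 / 2.571 = 150 N.

T ≈ 150 N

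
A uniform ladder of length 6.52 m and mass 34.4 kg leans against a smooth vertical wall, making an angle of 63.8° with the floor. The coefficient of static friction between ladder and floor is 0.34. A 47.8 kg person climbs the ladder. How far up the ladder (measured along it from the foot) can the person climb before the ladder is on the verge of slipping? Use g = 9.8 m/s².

Sum moments about the foot of the ladder (the floor normal and friction both act there and drop out).
Ladder weight 34.4×9.8 = 337.1 N acts at 3.26 m along the ladder; its horizontal arm is 3.26·cos63.8° = 1.439 m → τ = 485.1 N·m clockwise.
Person weight 47.8×9.8 = 468.4 N at distance d → arm d·cos63.8° → τ = 468.4·d·0.4415 clockwise.
Wall normal N at the top has arm L sinθ = 5.85 m counterclockwise, so Στ = 0 gives N·5.85 = 485.1 + 206.8·d.
ΣFy = 0 ⇒ N_floor = 805.5 N, so the maximum friction is μ_s·N_floor = 0.34×805.5 = 273.9 N. ΣFx = 0 ⇒ N_wall = f, so at the slipping point N = 273.9 N.
Substituting: 273.9×5.85 = 485.1 + 206.8·d ⇒ d = (1602 − 485.1) / 206.8 = 5.4 m.

d ≈ 5.4 m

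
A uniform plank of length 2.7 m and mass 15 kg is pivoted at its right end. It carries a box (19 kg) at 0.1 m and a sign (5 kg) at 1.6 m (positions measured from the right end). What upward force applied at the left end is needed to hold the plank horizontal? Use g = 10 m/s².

F ≈ 112 N

About the right end:
Beam weight: 15 × 10 = 150 N down at 1.35 m → arm 1.35 m, τ = 150 × 1.35 = 202.5 N·m counterclockwise.
Box: 19 × 10 = 190 N down at 0.1 m → arm 0.1 m, τ = 190 × 0.1 = 19 N·m counterclockwise.
Sign: 5 × 10 = 50 N down at 1.6 m → arm 1.6 m, τ = 50 × 1.6 = 80 N·m counterclockwise.
Net moment of the loads = 301.5 N·m counterclockwise.
The upward force F acts at the left end, arm 2.7 m, giving F × 2.7 clockwise.
For rotational equilibrium, F × 2.7 = 301.5, so F = 301.5 / 2.7 = 112 N.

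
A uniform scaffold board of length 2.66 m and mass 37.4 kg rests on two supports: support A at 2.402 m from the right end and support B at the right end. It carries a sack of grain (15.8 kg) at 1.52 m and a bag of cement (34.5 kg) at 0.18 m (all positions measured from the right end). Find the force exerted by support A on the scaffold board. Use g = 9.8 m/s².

R_A ≈ 326 N

Take moments about support B.
Beam weight: 37.4 × 9.8 = 366.5 N down at 1.33 m → arm 1.33 m, τ = 366.5 × 1.33 = 487.4 N·m counterclockwise.
Sack of grain: 15.8 × 9.8 = 154.8 N down at 1.52 m → arm 1.52 m, τ = 154.8 × 1.52 = 235.3 N·m counterclockwise.
Bag of cement: 34.5 × 9.8 = 338.1 N down at 0.18 m → arm 0.18 m, τ = 338.1 × 0.18 = 60.86 N·m counterclockwise.
Net load moment about support B = 783.6 N·m counterclockwise.
Reaction R at support A is upward at 2.402 m, arm 2.402 m → moment R × 2.402 clockwise.
Στ = 0 ⇒ R × 2.402 = 783.6 ⇒ R = 326 N.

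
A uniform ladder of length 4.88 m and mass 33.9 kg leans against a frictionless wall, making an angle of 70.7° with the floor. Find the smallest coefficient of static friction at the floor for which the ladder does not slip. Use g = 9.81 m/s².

μ_min ≈ 0.175

About the foot of the ladder:
Ladder weight 33.9×9.81 = 332.6 N acts at 2.44 m along the ladder; its horizontal arm is 2.44·cos70.7° = 0.8065 m → τ = 268.2 N·m clockwise.
Wall normal N acts horizontally at the top; its moment arm is the height L sinθ = 4.88·sin70.7° = 4.606 m, counterclockwise.
Setting net torque to zero: N × 4.606 = 268.2 → N = 58.23 N.
ΣFx = 0 ⇒ f = N_wall = 58.23 N. ΣFy = 0 ⇒ N_floor = 332.6 N.
μ_min = f / N_floor = 58.23 / 332.6 = 0.175.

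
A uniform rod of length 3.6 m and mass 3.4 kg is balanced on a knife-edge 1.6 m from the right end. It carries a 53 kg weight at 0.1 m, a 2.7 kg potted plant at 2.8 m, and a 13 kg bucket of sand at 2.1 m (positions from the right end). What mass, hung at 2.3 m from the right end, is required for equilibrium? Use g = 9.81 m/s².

m ≈ 98.7 kg

Take moments about the knife-edge (at 1.6 m from the right end).
Beam weight: 3.4 × 9.81 = 33.35 N down at 1.8 m → arm 0.2 m, τ = 33.35 × 0.2 = 6.67 N·m counterclockwise.
Weight: 53 × 9.81 = 519.9 N down at 0.1 m → arm 1.5 m, τ = 519.9 × 1.5 = 779.8 N·m clockwise.
Potted plant: 2.7 × 9.81 = 26.49 N down at 2.8 m → arm 1.2 m, τ = 26.49 × 1.2 = 31.79 N·m counterclockwise.
Bucket of sand: 13 × 9.81 = 127.5 N down at 2.1 m → arm 0.5 m, τ = 127.5 × 0.5 = 63.75 N·m counterclockwise.
Net moment of known loads = 677.6 N·m clockwise.
An unknown mass m at 2.3 m has arm 0.7 m; its moment is m·g·0.7 counterclockwise.
Setting net torque to zero: m × 9.81 × 0.7 = 677.6 → m = 677.6 / (9.81 × 0.7) = 98.7 kg.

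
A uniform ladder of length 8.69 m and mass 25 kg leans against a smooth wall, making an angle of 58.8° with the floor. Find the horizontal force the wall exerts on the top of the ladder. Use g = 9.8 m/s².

Taking torques about the foot of the ladder:
Ladder weight 25×9.8 = 245 N acts at 4.345 m along the ladder; its horizontal arm is 4.345·cos58.8° = 2.251 m → τ = 551.5 N·m clockwise.
Wall normal N acts horizontally at the top; its moment arm is the height L sinθ = 8.69·sin58.8° = 7.433 m, counterclockwise.
Στ = 0 ⇒ N × 7.433 = 551.5 ⇒ N = 74.2 N.

N_wall ≈ 74.2 N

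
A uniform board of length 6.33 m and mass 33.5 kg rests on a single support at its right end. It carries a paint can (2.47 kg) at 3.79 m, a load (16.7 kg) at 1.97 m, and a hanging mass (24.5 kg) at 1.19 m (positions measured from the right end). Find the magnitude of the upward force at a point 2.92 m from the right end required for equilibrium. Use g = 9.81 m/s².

F ≈ 596 N

Take moments about the right end.
Beam weight: 33.5 × 9.81 = 328.6 N down at 3.165 m → arm 3.165 m, τ = 328.6 × 3.165 = 1040 N·m counterclockwise.
Paint can: 2.47 × 9.81 = 24.23 N down at 3.79 m → arm 3.79 m, τ = 24.23 × 3.79 = 91.83 N·m counterclockwise.
Load: 16.7 × 9.81 = 163.8 N down at 1.97 m → arm 1.97 m, τ = 163.8 × 1.97 = 322.7 N·m counterclockwise.
Hanging mass: 24.5 × 9.81 = 240.3 N down at 1.19 m → arm 1.19 m, τ = 240.3 × 1.19 = 286 N·m counterclockwise.
Net moment of the loads = 1741 N·m counterclockwise.
The upward force F acts at a point 2.92 m from the right end, arm 2.92 m, giving F × 2.92 clockwise.
Balancing moments: F × 2.92 = 1741, giving F = 1741 / 2.92 = 596 N.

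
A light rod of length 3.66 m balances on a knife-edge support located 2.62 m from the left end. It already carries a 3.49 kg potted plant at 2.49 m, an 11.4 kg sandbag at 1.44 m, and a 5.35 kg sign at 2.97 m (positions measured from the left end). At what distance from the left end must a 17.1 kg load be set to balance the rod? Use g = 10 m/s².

Taking torques about the knife-edge support (at 2.62 m from the left end):
Potted plant: 3.49 × 10 = 34.9 N down at 2.49 m → arm 0.13 m, τ = 34.9 × 0.13 = 4.537 N·m counterclockwise.
Sandbag: 11.4 × 10 = 114 N down at 1.44 m → arm 1.18 m, τ = 114 × 1.18 = 134.5 N·m counterclockwise.
Sign: 5.35 × 10 = 53.5 N down at 2.97 m → arm 0.35 m, τ = 53.5 × 0.35 = 18.72 N·m clockwise.
Net moment of existing loads = 120.3 N·m counterclockwise.
The load weighs 17.1 × 10 = 171 N and must supply an equal clockwise moment, so its lever arm about the knife-edge support is 120.3 / 171 = 0.704 m.
That puts it at 2.62 + 0.704 = 3.32 m from the left end.

x ≈ 3.32 m from the left end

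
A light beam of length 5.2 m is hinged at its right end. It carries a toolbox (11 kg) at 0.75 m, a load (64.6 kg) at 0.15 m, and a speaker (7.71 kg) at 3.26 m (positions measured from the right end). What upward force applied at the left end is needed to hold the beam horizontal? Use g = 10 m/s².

F ≈ 82.8 N

Taking torques about the right end:
Toolbox: 11 × 10 = 110 N down at 0.75 m → arm 0.75 m, τ = 110 × 0.75 = 82.5 N·m counterclockwise.
Load: 64.6 × 10 = 646 N down at 0.15 m → arm 0.15 m, τ = 646 × 0.15 = 96.9 N·m counterclockwise.
Speaker: 7.71 × 10 = 77.1 N down at 3.26 m → arm 3.26 m, τ = 77.1 × 3.26 = 251.3 N·m counterclockwise.
Net moment of the loads = 430.7 N·m counterclockwise.
The upward force F acts at the left end, arm 5.2 m, giving F × 5.2 clockwise.
Balancing moments: F × 5.2 = 430.7, giving F = 430.7 / 5.2 = 82.8 N.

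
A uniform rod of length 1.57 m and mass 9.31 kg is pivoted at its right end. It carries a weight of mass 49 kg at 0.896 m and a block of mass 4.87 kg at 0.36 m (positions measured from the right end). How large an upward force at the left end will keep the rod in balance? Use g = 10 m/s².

About the right end:
Beam weight: 9.31 × 10 = 93.1 N down at 0.785 m → arm 0.785 m, τ = 93.1 × 0.785 = 73.08 N·m counterclockwise.
Weight: 49 × 10 = 490 N down at 0.896 m → arm 0.896 m, τ = 490 × 0.896 = 439 N·m counterclockwise.
Block: 4.87 × 10 = 48.7 N down at 0.36 m → arm 0.36 m, τ = 48.7 × 0.36 = 17.53 N·m counterclockwise.
Net moment of the loads = 529.6 N·m counterclockwise.
The upward force F acts at the left end, arm 1.57 m, giving F × 1.57 clockwise.
Στ = 0 ⇒ F × 1.57 = 529.6 ⇒ F = 529.6 / 1.57 = 337 N.

F ≈ 337 N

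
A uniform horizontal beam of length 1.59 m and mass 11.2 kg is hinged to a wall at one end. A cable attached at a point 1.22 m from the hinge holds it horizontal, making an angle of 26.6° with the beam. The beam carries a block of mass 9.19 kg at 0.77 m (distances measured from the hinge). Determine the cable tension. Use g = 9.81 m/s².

Taking torques about the hinge:
Beam weight: 11.2 × 9.81 = 109.9 N down at 0.795 m → arm 0.795 m, τ = 109.9 × 0.795 = 87.37 N·m clockwise.
Block: 9.19 × 9.81 = 90.15 N down at 0.77 m → arm 0.77 m, τ = 90.15 × 0.77 = 69.42 N·m clockwise.
Total clockwise load moment = 156.8 N·m.
The cable tension T acts at 1.22 m; only its component perpendicular to the beam, T sinθ, produces torque. sin 26.6° = 0.4478.
For rotational equilibrium, T × 1.22 × 0.4478 = 156.8, so T = 156.8 / 0.5463 = 287 N.

T ≈ 287 N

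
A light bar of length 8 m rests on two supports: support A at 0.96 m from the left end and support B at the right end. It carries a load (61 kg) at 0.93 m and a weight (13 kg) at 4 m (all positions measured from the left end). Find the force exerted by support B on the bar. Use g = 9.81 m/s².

Take moments about support A.
Load: 61 × 9.81 = 598.4 N down at 0.93 m → arm 0.03 m, τ = 598.4 × 0.03 = 17.95 N·m counterclockwise.
Weight: 13 × 9.81 = 127.5 N down at 4 m → arm 3.04 m, τ = 127.5 × 3.04 = 387.6 N·m clockwise.
Net load moment about support A = 369.7 N·m clockwise.
Reaction R at support B is upward at 8 m, arm 7.04 m → moment R × 7.04 counterclockwise.
Balancing moments: R × 7.04 = 369.7, giving R = 52.5 N.

R_B ≈ 52.5 N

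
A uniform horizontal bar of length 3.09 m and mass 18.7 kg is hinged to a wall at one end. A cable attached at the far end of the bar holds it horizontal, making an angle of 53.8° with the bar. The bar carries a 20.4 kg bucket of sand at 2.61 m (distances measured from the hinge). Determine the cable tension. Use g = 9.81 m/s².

T ≈ 323 N

Sum moments about the hinge (the unknown hinge reaction has zero arm there).
Beam weight: 18.7 × 9.81 = 183.4 N down at 1.545 m → arm 1.545 m, τ = 183.4 × 1.545 = 283.4 N·m clockwise.
Bucket of sand: 20.4 × 9.81 = 200.1 N down at 2.61 m → arm 2.61 m, τ = 200.1 × 2.61 = 522.3 N·m clockwise.
Total clockwise load moment = 805.7 N·m.
The cable tension T acts at 3.09 m; only its component perpendicular to the bar, T sinθ, produces torque. sin 53.8° = 0.807.
Balancing moments: T × 3.09 × 0.807 = 805.7, giving T = 805.7 / 2.494 = 323 N.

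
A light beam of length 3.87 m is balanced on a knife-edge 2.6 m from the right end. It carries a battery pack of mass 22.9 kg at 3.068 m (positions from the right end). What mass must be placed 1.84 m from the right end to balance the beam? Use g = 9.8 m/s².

m ≈ 14.1 kg

Taking torques about the knife-edge (at 2.6 m from the right end):
Battery pack: 22.9 × 9.8 = 224.4 N down at 3.068 m → arm 0.468 m, τ = 224.4 × 0.468 = 105 N·m counterclockwise.
Net moment of known loads = 105 N·m counterclockwise.
An unknown mass m at 1.84 m has arm 0.76 m; its moment is m·g·0.76 clockwise.
Στ = 0 ⇒ m × 9.8 × 0.76 = 105 ⇒ m = 105 / (9.8 × 0.76) = 14.1 kg.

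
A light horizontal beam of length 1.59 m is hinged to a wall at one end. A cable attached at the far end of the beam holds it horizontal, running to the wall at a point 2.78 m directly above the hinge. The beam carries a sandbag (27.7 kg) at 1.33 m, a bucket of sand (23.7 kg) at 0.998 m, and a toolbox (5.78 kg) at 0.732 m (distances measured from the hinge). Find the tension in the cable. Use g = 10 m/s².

T ≈ 469 N

Take moments about the hinge.
Sandbag: 27.7 × 10 = 277 N down at 1.33 m → arm 1.33 m, τ = 277 × 1.33 = 368.4 N·m clockwise.
Bucket of sand: 23.7 × 10 = 237 N down at 0.998 m → arm 0.998 m, τ = 237 × 0.998 = 236.5 N·m clockwise.
Toolbox: 5.78 × 10 = 57.8 N down at 0.732 m → arm 0.732 m, τ = 57.8 × 0.732 = 42.31 N·m clockwise.
Total clockwise load moment = 647.2 N·m.
The cable tension T acts at 1.59 m; only its component perpendicular to the beam, T sinθ, produces torque. sinθ = h/√(h²+d²) = 2.78/√(2.78²+1.59²) = 0.8681.
Setting net torque to zero: T × 1.59 × 0.8681 = 647.2 → T = 647.2 / 1.38 = 469 N.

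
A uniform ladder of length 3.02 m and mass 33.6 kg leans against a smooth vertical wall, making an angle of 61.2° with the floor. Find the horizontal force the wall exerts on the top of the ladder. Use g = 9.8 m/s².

N_wall ≈ 90.5 N

Choose the foot of the ladder as the axis so the floor normal and friction both act there and drop out.
Ladder weight 33.6×9.8 = 329.3 N acts at 1.51 m along the ladder; its horizontal arm is 1.51·cos61.2° = 0.7274 m → τ = 239.5 N·m clockwise.
Wall normal N acts horizontally at the top; its moment arm is the height L sinθ = 3.02·sin61.2° = 2.646 m, counterclockwise.
Στ = 0 ⇒ N × 2.646 = 239.5 ⇒ N = 90.5 N.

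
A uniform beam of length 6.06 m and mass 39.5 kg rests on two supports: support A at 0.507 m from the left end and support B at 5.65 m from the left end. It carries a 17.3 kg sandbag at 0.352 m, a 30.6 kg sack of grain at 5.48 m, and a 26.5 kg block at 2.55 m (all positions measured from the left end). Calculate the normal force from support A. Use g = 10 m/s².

Sum moments about support B (its reaction then has zero moment arm).
Beam weight: 39.5 × 10 = 395 N down at 3.03 m → arm 2.62 m, τ = 395 × 2.62 = 1035 N·m counterclockwise.
Sandbag: 17.3 × 10 = 173 N down at 0.352 m → arm 5.298 m, τ = 173 × 5.298 = 916.6 N·m counterclockwise.
Sack of grain: 30.6 × 10 = 306 N down at 5.48 m → arm 0.17 m, τ = 306 × 0.17 = 52.02 N·m counterclockwise.
Block: 26.5 × 10 = 265 N down at 2.55 m → arm 3.1 m, τ = 265 × 3.1 = 821.5 N·m counterclockwise.
Net load moment about support B = 2825 N·m counterclockwise.
Reaction R at support A is upward at 0.507 m, arm 5.143 m → moment R × 5.143 clockwise.
Setting net torque to zero: R × 5.143 = 2825 → R = 549 N.

R_A ≈ 549 N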